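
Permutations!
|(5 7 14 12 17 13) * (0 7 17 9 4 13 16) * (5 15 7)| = |(0 5 17 16)(4 13 15 7 14 12 9)| = 28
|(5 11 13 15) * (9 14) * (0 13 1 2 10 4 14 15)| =18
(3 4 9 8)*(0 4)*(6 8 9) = (9)(0 4 6 8 3) = [4, 1, 2, 0, 6, 5, 8, 7, 3, 9]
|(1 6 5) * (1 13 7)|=|(1 6 5 13 7)|=5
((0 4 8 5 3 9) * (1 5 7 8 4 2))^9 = (0 5)(1 9)(2 3)(7 8) = [5, 9, 3, 2, 4, 0, 6, 8, 7, 1]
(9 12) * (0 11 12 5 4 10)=[11, 1, 2, 3, 10, 4, 6, 7, 8, 5, 0, 12, 9]=(0 11 12 9 5 4 10)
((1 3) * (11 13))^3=(1 3)(11 13)=[0, 3, 2, 1, 4, 5, 6, 7, 8, 9, 10, 13, 12, 11]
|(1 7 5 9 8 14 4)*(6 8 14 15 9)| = 9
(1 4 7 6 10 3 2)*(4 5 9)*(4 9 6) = (1 5 6 10 3 2)(4 7) = [0, 5, 1, 2, 7, 6, 10, 4, 8, 9, 3]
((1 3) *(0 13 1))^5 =[13, 3, 2, 0, 4, 5, 6, 7, 8, 9, 10, 11, 12, 1] =(0 13 1 3)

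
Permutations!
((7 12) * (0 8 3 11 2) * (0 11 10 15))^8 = (0 10 8 15 3) = [10, 1, 2, 0, 4, 5, 6, 7, 15, 9, 8, 11, 12, 13, 14, 3]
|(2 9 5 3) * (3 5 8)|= |(2 9 8 3)|= 4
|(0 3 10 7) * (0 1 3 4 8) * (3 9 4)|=8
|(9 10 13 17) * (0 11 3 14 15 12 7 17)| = 11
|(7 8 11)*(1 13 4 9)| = |(1 13 4 9)(7 8 11)| = 12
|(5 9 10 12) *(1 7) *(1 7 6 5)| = |(1 6 5 9 10 12)| = 6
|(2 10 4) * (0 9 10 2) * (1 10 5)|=|(0 9 5 1 10 4)|=6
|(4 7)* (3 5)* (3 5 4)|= |(3 4 7)|= 3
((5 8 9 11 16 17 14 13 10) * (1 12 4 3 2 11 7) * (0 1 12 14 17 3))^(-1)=(17)(0 4 12 7 9 8 5 10 13 14 1)(2 3 16 11)=[4, 0, 3, 16, 12, 10, 6, 9, 5, 8, 13, 2, 7, 14, 1, 15, 11, 17]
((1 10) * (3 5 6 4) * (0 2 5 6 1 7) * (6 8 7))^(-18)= (0 5 10 4 8)(1 6 3 7 2)= [5, 6, 1, 7, 8, 10, 3, 2, 0, 9, 4]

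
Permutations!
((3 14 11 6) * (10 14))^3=(3 11 10 6 14)=[0, 1, 2, 11, 4, 5, 14, 7, 8, 9, 6, 10, 12, 13, 3]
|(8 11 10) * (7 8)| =4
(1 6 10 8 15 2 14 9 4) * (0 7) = (0 7)(1 6 10 8 15 2 14 9 4) = [7, 6, 14, 3, 1, 5, 10, 0, 15, 4, 8, 11, 12, 13, 9, 2]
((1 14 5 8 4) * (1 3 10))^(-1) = [0, 10, 2, 4, 8, 14, 6, 7, 5, 9, 3, 11, 12, 13, 1] = (1 10 3 4 8 5 14)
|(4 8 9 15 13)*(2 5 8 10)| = |(2 5 8 9 15 13 4 10)| = 8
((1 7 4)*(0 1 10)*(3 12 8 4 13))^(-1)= (0 10 4 8 12 3 13 7 1)= [10, 0, 2, 13, 8, 5, 6, 1, 12, 9, 4, 11, 3, 7]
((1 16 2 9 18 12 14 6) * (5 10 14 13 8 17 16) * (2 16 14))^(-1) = (1 6 14 17 8 13 12 18 9 2 10 5) = [0, 6, 10, 3, 4, 1, 14, 7, 13, 2, 5, 11, 18, 12, 17, 15, 16, 8, 9]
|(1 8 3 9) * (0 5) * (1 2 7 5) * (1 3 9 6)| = 9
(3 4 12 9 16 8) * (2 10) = (2 10)(3 4 12 9 16 8) = [0, 1, 10, 4, 12, 5, 6, 7, 3, 16, 2, 11, 9, 13, 14, 15, 8]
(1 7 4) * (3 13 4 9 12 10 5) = (1 7 9 12 10 5 3 13 4) = [0, 7, 2, 13, 1, 3, 6, 9, 8, 12, 5, 11, 10, 4]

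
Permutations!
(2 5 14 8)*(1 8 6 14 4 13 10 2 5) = (1 8 5 4 13 10 2)(6 14) = [0, 8, 1, 3, 13, 4, 14, 7, 5, 9, 2, 11, 12, 10, 6]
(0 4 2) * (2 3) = [4, 1, 0, 2, 3] = (0 4 3 2)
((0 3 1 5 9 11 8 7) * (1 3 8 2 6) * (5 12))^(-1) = (0 7 8)(1 6 2 11 9 5 12) = [7, 6, 11, 3, 4, 12, 2, 8, 0, 5, 10, 9, 1]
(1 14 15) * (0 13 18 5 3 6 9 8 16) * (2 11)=[13, 14, 11, 6, 4, 3, 9, 7, 16, 8, 10, 2, 12, 18, 15, 1, 0, 17, 5]=(0 13 18 5 3 6 9 8 16)(1 14 15)(2 11)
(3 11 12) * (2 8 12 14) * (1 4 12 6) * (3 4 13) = (1 13 3 11 14 2 8 6)(4 12) = [0, 13, 8, 11, 12, 5, 1, 7, 6, 9, 10, 14, 4, 3, 2]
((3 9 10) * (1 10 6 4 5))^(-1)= (1 5 4 6 9 3 10)= [0, 5, 2, 10, 6, 4, 9, 7, 8, 3, 1]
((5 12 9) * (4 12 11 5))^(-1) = (4 9 12)(5 11) = [0, 1, 2, 3, 9, 11, 6, 7, 8, 12, 10, 5, 4]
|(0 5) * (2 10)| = 2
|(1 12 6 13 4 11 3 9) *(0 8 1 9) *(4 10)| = 10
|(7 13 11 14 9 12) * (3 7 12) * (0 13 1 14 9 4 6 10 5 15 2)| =14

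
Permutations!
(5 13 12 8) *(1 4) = (1 4)(5 13 12 8) = [0, 4, 2, 3, 1, 13, 6, 7, 5, 9, 10, 11, 8, 12]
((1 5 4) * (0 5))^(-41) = (0 1 4 5) = [1, 4, 2, 3, 5, 0]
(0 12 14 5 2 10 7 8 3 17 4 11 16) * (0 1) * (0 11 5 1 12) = (1 11 16 12 14)(2 10 7 8 3 17 4 5) = [0, 11, 10, 17, 5, 2, 6, 8, 3, 9, 7, 16, 14, 13, 1, 15, 12, 4]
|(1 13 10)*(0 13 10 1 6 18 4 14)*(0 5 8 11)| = 11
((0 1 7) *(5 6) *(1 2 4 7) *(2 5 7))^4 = [0, 1, 2, 3, 4, 5, 6, 7] = (7)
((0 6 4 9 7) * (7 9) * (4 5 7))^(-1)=(9)(0 7 5 6)=[7, 1, 2, 3, 4, 6, 0, 5, 8, 9]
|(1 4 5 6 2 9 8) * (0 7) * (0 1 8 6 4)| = |(0 7 1)(2 9 6)(4 5)| = 6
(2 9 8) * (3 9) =[0, 1, 3, 9, 4, 5, 6, 7, 2, 8] =(2 3 9 8)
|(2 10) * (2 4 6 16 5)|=|(2 10 4 6 16 5)|=6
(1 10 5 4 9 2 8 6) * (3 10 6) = (1 6)(2 8 3 10 5 4 9) = [0, 6, 8, 10, 9, 4, 1, 7, 3, 2, 5]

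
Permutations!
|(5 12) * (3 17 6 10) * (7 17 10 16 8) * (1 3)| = |(1 3 10)(5 12)(6 16 8 7 17)| = 30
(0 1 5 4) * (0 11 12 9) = (0 1 5 4 11 12 9) = [1, 5, 2, 3, 11, 4, 6, 7, 8, 0, 10, 12, 9]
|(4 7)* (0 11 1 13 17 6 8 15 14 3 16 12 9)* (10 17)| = |(0 11 1 13 10 17 6 8 15 14 3 16 12 9)(4 7)| = 14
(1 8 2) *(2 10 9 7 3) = (1 8 10 9 7 3 2) = [0, 8, 1, 2, 4, 5, 6, 3, 10, 7, 9]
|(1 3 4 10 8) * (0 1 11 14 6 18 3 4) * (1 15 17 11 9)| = 40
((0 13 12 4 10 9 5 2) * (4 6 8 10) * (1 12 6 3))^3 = (0 8 5 13 10 2 6 9) = [8, 1, 6, 3, 4, 13, 9, 7, 5, 0, 2, 11, 12, 10]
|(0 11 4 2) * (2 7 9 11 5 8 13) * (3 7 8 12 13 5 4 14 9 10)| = |(0 4 8 5 12 13 2)(3 7 10)(9 11 14)| = 21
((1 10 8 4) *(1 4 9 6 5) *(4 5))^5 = [0, 4, 2, 3, 9, 6, 8, 7, 1, 10, 5] = (1 4 9 10 5 6 8)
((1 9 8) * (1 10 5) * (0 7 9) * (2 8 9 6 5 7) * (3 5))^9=(10)=[0, 1, 2, 3, 4, 5, 6, 7, 8, 9, 10]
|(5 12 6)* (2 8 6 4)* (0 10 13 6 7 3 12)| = 30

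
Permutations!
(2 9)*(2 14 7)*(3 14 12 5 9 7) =(2 7)(3 14)(5 9 12) =[0, 1, 7, 14, 4, 9, 6, 2, 8, 12, 10, 11, 5, 13, 3]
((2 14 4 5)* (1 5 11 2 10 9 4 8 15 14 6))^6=(15)(1 2 4 10)(5 6 11 9)=[0, 2, 4, 3, 10, 6, 11, 7, 8, 5, 1, 9, 12, 13, 14, 15]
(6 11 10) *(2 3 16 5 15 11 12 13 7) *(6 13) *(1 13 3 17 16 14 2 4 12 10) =(1 13 7 4 12 6 10 3 14 2 17 16 5 15 11) =[0, 13, 17, 14, 12, 15, 10, 4, 8, 9, 3, 1, 6, 7, 2, 11, 5, 16]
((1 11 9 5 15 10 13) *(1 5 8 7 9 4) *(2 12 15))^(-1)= (1 4 11)(2 5 13 10 15 12)(7 8 9)= [0, 4, 5, 3, 11, 13, 6, 8, 9, 7, 15, 1, 2, 10, 14, 12]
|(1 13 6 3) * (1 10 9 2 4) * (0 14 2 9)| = |(0 14 2 4 1 13 6 3 10)| = 9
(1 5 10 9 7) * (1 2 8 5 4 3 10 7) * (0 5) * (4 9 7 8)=(0 5 8)(1 9)(2 4 3 10 7)=[5, 9, 4, 10, 3, 8, 6, 2, 0, 1, 7]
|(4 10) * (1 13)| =2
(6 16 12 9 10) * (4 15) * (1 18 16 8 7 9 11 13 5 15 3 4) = [0, 18, 2, 4, 3, 15, 8, 9, 7, 10, 6, 13, 11, 5, 14, 1, 12, 17, 16] = (1 18 16 12 11 13 5 15)(3 4)(6 8 7 9 10)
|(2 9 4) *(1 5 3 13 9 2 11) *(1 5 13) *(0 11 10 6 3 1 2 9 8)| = 6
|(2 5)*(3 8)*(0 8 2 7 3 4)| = 12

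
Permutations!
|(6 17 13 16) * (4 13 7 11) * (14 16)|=|(4 13 14 16 6 17 7 11)|=8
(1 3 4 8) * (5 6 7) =[0, 3, 2, 4, 8, 6, 7, 5, 1] =(1 3 4 8)(5 6 7)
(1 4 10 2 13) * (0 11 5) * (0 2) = (0 11 5 2 13 1 4 10) = [11, 4, 13, 3, 10, 2, 6, 7, 8, 9, 0, 5, 12, 1]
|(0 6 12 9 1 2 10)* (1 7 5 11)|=10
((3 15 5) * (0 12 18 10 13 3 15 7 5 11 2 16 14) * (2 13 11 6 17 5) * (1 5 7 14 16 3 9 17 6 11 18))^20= (18)(0 9 12 17 1 7 5 2 15 3 11 14 13)= [9, 7, 15, 11, 4, 2, 6, 5, 8, 12, 10, 14, 17, 0, 13, 3, 16, 1, 18]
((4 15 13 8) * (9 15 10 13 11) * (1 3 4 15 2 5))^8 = [0, 9, 15, 2, 5, 11, 6, 7, 4, 8, 1, 13, 12, 3, 14, 10] = (1 9 8 4 5 11 13 3 2 15 10)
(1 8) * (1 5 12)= [0, 8, 2, 3, 4, 12, 6, 7, 5, 9, 10, 11, 1]= (1 8 5 12)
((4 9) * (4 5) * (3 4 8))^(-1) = [0, 1, 2, 8, 3, 9, 6, 7, 5, 4] = (3 8 5 9 4)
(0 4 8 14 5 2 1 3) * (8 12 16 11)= (0 4 12 16 11 8 14 5 2 1 3)= [4, 3, 1, 0, 12, 2, 6, 7, 14, 9, 10, 8, 16, 13, 5, 15, 11]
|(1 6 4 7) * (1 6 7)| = 4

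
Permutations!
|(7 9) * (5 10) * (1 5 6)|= |(1 5 10 6)(7 9)|= 4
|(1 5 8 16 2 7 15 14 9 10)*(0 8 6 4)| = 13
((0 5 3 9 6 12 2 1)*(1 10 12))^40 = (0 6 3)(1 9 5)(2 10 12) = [6, 9, 10, 0, 4, 1, 3, 7, 8, 5, 12, 11, 2]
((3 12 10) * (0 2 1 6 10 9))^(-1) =[9, 2, 0, 10, 4, 5, 1, 7, 8, 12, 6, 11, 3] =(0 9 12 3 10 6 1 2)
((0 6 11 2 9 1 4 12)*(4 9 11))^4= (12)= [0, 1, 2, 3, 4, 5, 6, 7, 8, 9, 10, 11, 12]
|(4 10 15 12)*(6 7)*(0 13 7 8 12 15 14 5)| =|(15)(0 13 7 6 8 12 4 10 14 5)| =10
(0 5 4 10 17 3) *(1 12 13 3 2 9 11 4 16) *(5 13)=(0 13 3)(1 12 5 16)(2 9 11 4 10 17)=[13, 12, 9, 0, 10, 16, 6, 7, 8, 11, 17, 4, 5, 3, 14, 15, 1, 2]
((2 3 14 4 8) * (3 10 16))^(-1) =(2 8 4 14 3 16 10) =[0, 1, 8, 16, 14, 5, 6, 7, 4, 9, 2, 11, 12, 13, 3, 15, 10]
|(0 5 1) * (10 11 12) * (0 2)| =|(0 5 1 2)(10 11 12)| =12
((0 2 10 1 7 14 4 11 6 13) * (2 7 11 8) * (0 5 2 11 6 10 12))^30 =(0 8 6 12 4 1 2 14 10 5 7 11 13) =[8, 2, 14, 3, 1, 7, 12, 11, 6, 9, 5, 13, 4, 0, 10]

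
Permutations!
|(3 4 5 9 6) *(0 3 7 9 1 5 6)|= |(0 3 4 6 7 9)(1 5)|= 6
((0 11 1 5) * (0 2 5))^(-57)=(11)(2 5)=[0, 1, 5, 3, 4, 2, 6, 7, 8, 9, 10, 11]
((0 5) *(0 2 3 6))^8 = (0 3 5 6 2) = [3, 1, 0, 5, 4, 6, 2]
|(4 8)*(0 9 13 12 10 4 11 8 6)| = 14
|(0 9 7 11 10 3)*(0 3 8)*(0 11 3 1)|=15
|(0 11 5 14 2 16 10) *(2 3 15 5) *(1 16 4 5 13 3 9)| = |(0 11 2 4 5 14 9 1 16 10)(3 15 13)| = 30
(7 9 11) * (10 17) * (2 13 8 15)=(2 13 8 15)(7 9 11)(10 17)=[0, 1, 13, 3, 4, 5, 6, 9, 15, 11, 17, 7, 12, 8, 14, 2, 16, 10]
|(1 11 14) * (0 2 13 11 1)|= 5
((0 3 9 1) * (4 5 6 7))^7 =(0 1 9 3)(4 7 6 5) =[1, 9, 2, 0, 7, 4, 5, 6, 8, 3]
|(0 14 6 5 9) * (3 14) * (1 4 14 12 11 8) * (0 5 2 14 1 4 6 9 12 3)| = 10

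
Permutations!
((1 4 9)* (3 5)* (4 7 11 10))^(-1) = (1 9 4 10 11 7)(3 5) = [0, 9, 2, 5, 10, 3, 6, 1, 8, 4, 11, 7]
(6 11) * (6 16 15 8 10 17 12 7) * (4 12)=(4 12 7 6 11 16 15 8 10 17)=[0, 1, 2, 3, 12, 5, 11, 6, 10, 9, 17, 16, 7, 13, 14, 8, 15, 4]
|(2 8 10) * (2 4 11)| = 5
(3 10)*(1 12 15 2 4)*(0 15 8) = (0 15 2 4 1 12 8)(3 10) = [15, 12, 4, 10, 1, 5, 6, 7, 0, 9, 3, 11, 8, 13, 14, 2]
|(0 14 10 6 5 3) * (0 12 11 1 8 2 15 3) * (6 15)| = |(0 14 10 15 3 12 11 1 8 2 6 5)| = 12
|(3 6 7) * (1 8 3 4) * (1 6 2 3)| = |(1 8)(2 3)(4 6 7)| = 6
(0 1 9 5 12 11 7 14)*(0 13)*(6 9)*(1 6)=(0 6 9 5 12 11 7 14 13)=[6, 1, 2, 3, 4, 12, 9, 14, 8, 5, 10, 7, 11, 0, 13]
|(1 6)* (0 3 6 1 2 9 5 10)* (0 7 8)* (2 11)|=|(0 3 6 11 2 9 5 10 7 8)|=10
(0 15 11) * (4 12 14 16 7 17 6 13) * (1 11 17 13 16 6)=(0 15 17 1 11)(4 12 14 6 16 7 13)=[15, 11, 2, 3, 12, 5, 16, 13, 8, 9, 10, 0, 14, 4, 6, 17, 7, 1]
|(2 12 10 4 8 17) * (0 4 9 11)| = |(0 4 8 17 2 12 10 9 11)| = 9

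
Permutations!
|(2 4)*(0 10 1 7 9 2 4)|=|(0 10 1 7 9 2)|=6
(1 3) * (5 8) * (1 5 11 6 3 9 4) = [0, 9, 2, 5, 1, 8, 3, 7, 11, 4, 10, 6] = (1 9 4)(3 5 8 11 6)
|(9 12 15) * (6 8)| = 6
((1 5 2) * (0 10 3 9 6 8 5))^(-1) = (0 1 2 5 8 6 9 3 10) = [1, 2, 5, 10, 4, 8, 9, 7, 6, 3, 0]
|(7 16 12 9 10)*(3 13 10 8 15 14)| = |(3 13 10 7 16 12 9 8 15 14)| = 10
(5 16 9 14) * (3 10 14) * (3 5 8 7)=(3 10 14 8 7)(5 16 9)=[0, 1, 2, 10, 4, 16, 6, 3, 7, 5, 14, 11, 12, 13, 8, 15, 9]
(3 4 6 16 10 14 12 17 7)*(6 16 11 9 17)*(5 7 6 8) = (3 4 16 10 14 12 8 5 7)(6 11 9 17) = [0, 1, 2, 4, 16, 7, 11, 3, 5, 17, 14, 9, 8, 13, 12, 15, 10, 6]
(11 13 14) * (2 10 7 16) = (2 10 7 16)(11 13 14) = [0, 1, 10, 3, 4, 5, 6, 16, 8, 9, 7, 13, 12, 14, 11, 15, 2]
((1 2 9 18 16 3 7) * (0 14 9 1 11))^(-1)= (0 11 7 3 16 18 9 14)(1 2)= [11, 2, 1, 16, 4, 5, 6, 3, 8, 14, 10, 7, 12, 13, 0, 15, 18, 17, 9]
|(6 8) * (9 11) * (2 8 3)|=|(2 8 6 3)(9 11)|=4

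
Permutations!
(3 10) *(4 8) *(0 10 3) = (0 10)(4 8) = [10, 1, 2, 3, 8, 5, 6, 7, 4, 9, 0]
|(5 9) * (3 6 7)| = 6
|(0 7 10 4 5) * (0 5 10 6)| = 6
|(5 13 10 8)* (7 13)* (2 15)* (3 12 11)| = 30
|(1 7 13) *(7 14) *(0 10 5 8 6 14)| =9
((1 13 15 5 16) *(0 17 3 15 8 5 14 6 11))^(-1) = [11, 16, 2, 17, 4, 8, 14, 7, 13, 9, 10, 6, 12, 1, 15, 3, 5, 0] = (0 11 6 14 15 3 17)(1 16 5 8 13)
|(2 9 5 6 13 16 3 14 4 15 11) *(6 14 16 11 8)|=|(2 9 5 14 4 15 8 6 13 11)(3 16)|=10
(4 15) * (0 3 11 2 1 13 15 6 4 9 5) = (0 3 11 2 1 13 15 9 5)(4 6) = [3, 13, 1, 11, 6, 0, 4, 7, 8, 5, 10, 2, 12, 15, 14, 9]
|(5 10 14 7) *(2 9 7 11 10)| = |(2 9 7 5)(10 14 11)| = 12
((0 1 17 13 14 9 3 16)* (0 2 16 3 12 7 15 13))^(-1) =(0 17 1)(2 16)(7 12 9 14 13 15) =[17, 0, 16, 3, 4, 5, 6, 12, 8, 14, 10, 11, 9, 15, 13, 7, 2, 1]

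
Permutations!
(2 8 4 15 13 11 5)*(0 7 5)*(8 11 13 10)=(0 7 5 2 11)(4 15 10 8)=[7, 1, 11, 3, 15, 2, 6, 5, 4, 9, 8, 0, 12, 13, 14, 10]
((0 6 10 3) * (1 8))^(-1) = (0 3 10 6)(1 8) = [3, 8, 2, 10, 4, 5, 0, 7, 1, 9, 6]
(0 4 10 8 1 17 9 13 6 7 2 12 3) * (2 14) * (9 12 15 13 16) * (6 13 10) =(0 4 6 7 14 2 15 10 8 1 17 12 3)(9 16) =[4, 17, 15, 0, 6, 5, 7, 14, 1, 16, 8, 11, 3, 13, 2, 10, 9, 12]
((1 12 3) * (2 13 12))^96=(1 2 13 12 3)=[0, 2, 13, 1, 4, 5, 6, 7, 8, 9, 10, 11, 3, 12]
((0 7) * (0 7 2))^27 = [2, 1, 0, 3, 4, 5, 6, 7] = (7)(0 2)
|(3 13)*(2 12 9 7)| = |(2 12 9 7)(3 13)| = 4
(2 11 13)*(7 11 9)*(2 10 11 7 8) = (2 9 8)(10 11 13) = [0, 1, 9, 3, 4, 5, 6, 7, 2, 8, 11, 13, 12, 10]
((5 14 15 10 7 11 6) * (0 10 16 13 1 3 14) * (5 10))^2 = [0, 14, 2, 15, 4, 5, 7, 6, 8, 9, 11, 10, 12, 3, 16, 13, 1] = (1 14 16)(3 15 13)(6 7)(10 11)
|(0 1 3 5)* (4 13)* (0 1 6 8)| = |(0 6 8)(1 3 5)(4 13)| = 6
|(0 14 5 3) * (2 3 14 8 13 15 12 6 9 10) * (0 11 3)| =|(0 8 13 15 12 6 9 10 2)(3 11)(5 14)| =18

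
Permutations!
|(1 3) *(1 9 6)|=4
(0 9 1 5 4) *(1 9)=(9)(0 1 5 4)=[1, 5, 2, 3, 0, 4, 6, 7, 8, 9]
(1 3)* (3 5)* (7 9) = (1 5 3)(7 9) = [0, 5, 2, 1, 4, 3, 6, 9, 8, 7]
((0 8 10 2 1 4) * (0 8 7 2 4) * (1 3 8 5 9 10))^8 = (10)(0 2 8)(1 7 3) = [2, 7, 8, 1, 4, 5, 6, 3, 0, 9, 10]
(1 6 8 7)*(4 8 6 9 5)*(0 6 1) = (0 6 1 9 5 4 8 7) = [6, 9, 2, 3, 8, 4, 1, 0, 7, 5]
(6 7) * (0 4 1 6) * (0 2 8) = (0 4 1 6 7 2 8) = [4, 6, 8, 3, 1, 5, 7, 2, 0]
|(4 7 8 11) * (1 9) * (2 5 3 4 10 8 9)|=|(1 2 5 3 4 7 9)(8 11 10)|=21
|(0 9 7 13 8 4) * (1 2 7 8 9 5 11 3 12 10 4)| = 42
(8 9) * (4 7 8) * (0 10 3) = [10, 1, 2, 0, 7, 5, 6, 8, 9, 4, 3] = (0 10 3)(4 7 8 9)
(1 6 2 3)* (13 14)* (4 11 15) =(1 6 2 3)(4 11 15)(13 14) =[0, 6, 3, 1, 11, 5, 2, 7, 8, 9, 10, 15, 12, 14, 13, 4]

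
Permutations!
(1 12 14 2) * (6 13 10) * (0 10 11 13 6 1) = (0 10 1 12 14 2)(11 13) = [10, 12, 0, 3, 4, 5, 6, 7, 8, 9, 1, 13, 14, 11, 2]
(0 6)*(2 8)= [6, 1, 8, 3, 4, 5, 0, 7, 2]= (0 6)(2 8)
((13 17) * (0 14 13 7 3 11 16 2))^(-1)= (0 2 16 11 3 7 17 13 14)= [2, 1, 16, 7, 4, 5, 6, 17, 8, 9, 10, 3, 12, 14, 0, 15, 11, 13]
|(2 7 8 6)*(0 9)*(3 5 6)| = 6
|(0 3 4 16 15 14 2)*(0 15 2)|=|(0 3 4 16 2 15 14)|=7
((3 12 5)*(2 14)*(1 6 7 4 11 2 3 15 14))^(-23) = (1 6 7 4 11 2)(3 5 14 12 15) = [0, 6, 1, 5, 11, 14, 7, 4, 8, 9, 10, 2, 15, 13, 12, 3]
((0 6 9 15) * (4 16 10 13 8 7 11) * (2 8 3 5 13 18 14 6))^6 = (0 16 15 4 9 11 6 7 14 8 18 2 10) = [16, 1, 10, 3, 9, 5, 7, 14, 18, 11, 0, 6, 12, 13, 8, 4, 15, 17, 2]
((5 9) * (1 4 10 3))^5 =(1 4 10 3)(5 9) =[0, 4, 2, 1, 10, 9, 6, 7, 8, 5, 3]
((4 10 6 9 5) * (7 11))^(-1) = (4 5 9 6 10)(7 11) = [0, 1, 2, 3, 5, 9, 10, 11, 8, 6, 4, 7]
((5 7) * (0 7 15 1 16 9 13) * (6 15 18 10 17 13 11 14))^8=[7, 16, 2, 3, 4, 18, 15, 5, 8, 11, 17, 14, 12, 0, 6, 1, 9, 13, 10]=(0 7 5 18 10 17 13)(1 16 9 11 14 6 15)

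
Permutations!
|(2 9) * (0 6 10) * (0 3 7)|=10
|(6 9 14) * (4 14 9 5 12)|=5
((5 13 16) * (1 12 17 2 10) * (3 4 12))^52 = [0, 12, 3, 17, 2, 13, 6, 7, 8, 9, 4, 11, 10, 16, 14, 15, 5, 1] = (1 12 10 4 2 3 17)(5 13 16)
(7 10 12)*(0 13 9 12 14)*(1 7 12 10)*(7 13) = [7, 13, 2, 3, 4, 5, 6, 1, 8, 10, 14, 11, 12, 9, 0] = (0 7 1 13 9 10 14)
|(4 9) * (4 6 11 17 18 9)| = 5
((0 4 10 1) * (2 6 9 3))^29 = (0 4 10 1)(2 6 9 3) = [4, 0, 6, 2, 10, 5, 9, 7, 8, 3, 1]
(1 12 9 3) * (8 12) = (1 8 12 9 3) = [0, 8, 2, 1, 4, 5, 6, 7, 12, 3, 10, 11, 9]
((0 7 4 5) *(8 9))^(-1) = (0 5 4 7)(8 9) = [5, 1, 2, 3, 7, 4, 6, 0, 9, 8]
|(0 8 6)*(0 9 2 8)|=|(2 8 6 9)|=4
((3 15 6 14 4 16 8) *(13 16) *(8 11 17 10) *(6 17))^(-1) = [0, 1, 2, 8, 14, 5, 11, 7, 10, 9, 17, 16, 12, 4, 6, 3, 13, 15] = (3 8 10 17 15)(4 14 6 11 16 13)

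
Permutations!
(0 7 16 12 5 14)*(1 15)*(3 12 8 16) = (0 7 3 12 5 14)(1 15)(8 16) = [7, 15, 2, 12, 4, 14, 6, 3, 16, 9, 10, 11, 5, 13, 0, 1, 8]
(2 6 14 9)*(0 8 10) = (0 8 10)(2 6 14 9) = [8, 1, 6, 3, 4, 5, 14, 7, 10, 2, 0, 11, 12, 13, 9]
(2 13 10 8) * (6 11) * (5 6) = [0, 1, 13, 3, 4, 6, 11, 7, 2, 9, 8, 5, 12, 10] = (2 13 10 8)(5 6 11)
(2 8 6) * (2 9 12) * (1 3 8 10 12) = (1 3 8 6 9)(2 10 12) = [0, 3, 10, 8, 4, 5, 9, 7, 6, 1, 12, 11, 2]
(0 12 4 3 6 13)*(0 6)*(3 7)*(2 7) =(0 12 4 2 7 3)(6 13) =[12, 1, 7, 0, 2, 5, 13, 3, 8, 9, 10, 11, 4, 6]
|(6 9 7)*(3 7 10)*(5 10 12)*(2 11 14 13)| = 28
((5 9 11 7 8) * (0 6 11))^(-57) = (0 9 5 8 7 11 6) = [9, 1, 2, 3, 4, 8, 0, 11, 7, 5, 10, 6]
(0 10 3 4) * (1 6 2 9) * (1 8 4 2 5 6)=(0 10 3 2 9 8 4)(5 6)=[10, 1, 9, 2, 0, 6, 5, 7, 4, 8, 3]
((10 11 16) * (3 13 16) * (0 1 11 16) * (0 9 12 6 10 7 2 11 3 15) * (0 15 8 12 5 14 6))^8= (0 10 1 16 3 7 13 2 9 11 5 8 14 12 6)= [10, 16, 9, 7, 4, 8, 0, 13, 14, 11, 1, 5, 6, 2, 12, 15, 3]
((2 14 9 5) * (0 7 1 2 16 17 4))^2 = [1, 14, 9, 3, 7, 17, 6, 2, 8, 16, 10, 11, 12, 13, 5, 15, 4, 0] = (0 1 14 5 17)(2 9 16 4 7)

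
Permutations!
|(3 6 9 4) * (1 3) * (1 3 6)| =|(1 6 9 4 3)| =5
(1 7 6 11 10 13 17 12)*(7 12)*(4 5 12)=(1 4 5 12)(6 11 10 13 17 7)=[0, 4, 2, 3, 5, 12, 11, 6, 8, 9, 13, 10, 1, 17, 14, 15, 16, 7]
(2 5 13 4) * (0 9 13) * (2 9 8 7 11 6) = (0 8 7 11 6 2 5)(4 9 13) = [8, 1, 5, 3, 9, 0, 2, 11, 7, 13, 10, 6, 12, 4]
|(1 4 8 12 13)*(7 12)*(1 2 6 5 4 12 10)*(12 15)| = |(1 15 12 13 2 6 5 4 8 7 10)| = 11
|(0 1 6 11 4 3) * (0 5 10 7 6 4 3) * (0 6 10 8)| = 8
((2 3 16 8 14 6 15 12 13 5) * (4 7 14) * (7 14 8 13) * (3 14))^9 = (2 16 8 15)(3 7 6 5)(4 12 14 13) = [0, 1, 16, 7, 12, 3, 5, 6, 15, 9, 10, 11, 14, 4, 13, 2, 8]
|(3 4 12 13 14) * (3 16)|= 6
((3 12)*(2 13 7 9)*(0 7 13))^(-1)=(13)(0 2 9 7)(3 12)=[2, 1, 9, 12, 4, 5, 6, 0, 8, 7, 10, 11, 3, 13]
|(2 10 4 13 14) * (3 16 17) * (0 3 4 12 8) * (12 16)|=28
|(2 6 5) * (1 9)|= |(1 9)(2 6 5)|= 6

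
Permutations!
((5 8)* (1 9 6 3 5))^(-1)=(1 8 5 3 6 9)=[0, 8, 2, 6, 4, 3, 9, 7, 5, 1]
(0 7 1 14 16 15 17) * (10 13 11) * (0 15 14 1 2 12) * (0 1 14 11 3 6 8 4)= [7, 14, 12, 6, 0, 5, 8, 2, 4, 9, 13, 10, 1, 3, 16, 17, 11, 15]= (0 7 2 12 1 14 16 11 10 13 3 6 8 4)(15 17)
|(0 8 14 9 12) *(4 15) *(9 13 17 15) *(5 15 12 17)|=10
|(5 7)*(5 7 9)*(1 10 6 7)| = |(1 10 6 7)(5 9)| = 4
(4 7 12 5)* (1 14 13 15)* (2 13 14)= (1 2 13 15)(4 7 12 5)= [0, 2, 13, 3, 7, 4, 6, 12, 8, 9, 10, 11, 5, 15, 14, 1]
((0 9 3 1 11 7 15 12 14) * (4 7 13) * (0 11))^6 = (0 3)(1 9)(4 13 11 14 12 15 7) = [3, 9, 2, 0, 13, 5, 6, 4, 8, 1, 10, 14, 15, 11, 12, 7]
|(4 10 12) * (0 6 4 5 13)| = |(0 6 4 10 12 5 13)| = 7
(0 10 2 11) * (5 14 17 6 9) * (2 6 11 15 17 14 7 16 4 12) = (0 10 6 9 5 7 16 4 12 2 15 17 11) = [10, 1, 15, 3, 12, 7, 9, 16, 8, 5, 6, 0, 2, 13, 14, 17, 4, 11]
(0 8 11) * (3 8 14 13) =[14, 1, 2, 8, 4, 5, 6, 7, 11, 9, 10, 0, 12, 3, 13] =(0 14 13 3 8 11)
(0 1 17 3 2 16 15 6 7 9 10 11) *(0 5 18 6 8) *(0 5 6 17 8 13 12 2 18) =(0 1 8 5)(2 16 15 13 12)(3 18 17)(6 7 9 10 11) =[1, 8, 16, 18, 4, 0, 7, 9, 5, 10, 11, 6, 2, 12, 14, 13, 15, 3, 17]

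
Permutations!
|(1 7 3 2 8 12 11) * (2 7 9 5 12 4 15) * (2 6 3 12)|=12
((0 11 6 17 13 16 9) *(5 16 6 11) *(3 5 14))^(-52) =[3, 1, 2, 16, 4, 9, 13, 7, 8, 14, 10, 11, 12, 17, 5, 15, 0, 6] =(0 3 16)(5 9 14)(6 13 17)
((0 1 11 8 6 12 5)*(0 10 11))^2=(5 11 6)(8 12 10)=[0, 1, 2, 3, 4, 11, 5, 7, 12, 9, 8, 6, 10]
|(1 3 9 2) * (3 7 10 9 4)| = |(1 7 10 9 2)(3 4)| = 10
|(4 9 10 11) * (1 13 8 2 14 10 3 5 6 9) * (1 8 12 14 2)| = |(1 13 12 14 10 11 4 8)(3 5 6 9)| = 8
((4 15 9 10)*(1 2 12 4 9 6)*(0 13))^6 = (15) = [0, 1, 2, 3, 4, 5, 6, 7, 8, 9, 10, 11, 12, 13, 14, 15]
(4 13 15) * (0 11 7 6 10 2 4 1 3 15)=(0 11 7 6 10 2 4 13)(1 3 15)=[11, 3, 4, 15, 13, 5, 10, 6, 8, 9, 2, 7, 12, 0, 14, 1]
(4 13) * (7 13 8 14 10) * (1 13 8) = (1 13 4)(7 8 14 10) = [0, 13, 2, 3, 1, 5, 6, 8, 14, 9, 7, 11, 12, 4, 10]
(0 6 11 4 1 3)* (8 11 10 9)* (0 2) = [6, 3, 0, 2, 1, 5, 10, 7, 11, 8, 9, 4] = (0 6 10 9 8 11 4 1 3 2)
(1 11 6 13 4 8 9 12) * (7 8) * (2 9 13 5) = [0, 11, 9, 3, 7, 2, 5, 8, 13, 12, 10, 6, 1, 4] = (1 11 6 5 2 9 12)(4 7 8 13)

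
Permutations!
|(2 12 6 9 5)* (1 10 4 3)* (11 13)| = |(1 10 4 3)(2 12 6 9 5)(11 13)| = 20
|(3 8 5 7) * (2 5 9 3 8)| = |(2 5 7 8 9 3)| = 6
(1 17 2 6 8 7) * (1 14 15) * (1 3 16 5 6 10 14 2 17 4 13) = (17)(1 4 13)(2 10 14 15 3 16 5 6 8 7) = [0, 4, 10, 16, 13, 6, 8, 2, 7, 9, 14, 11, 12, 1, 15, 3, 5, 17]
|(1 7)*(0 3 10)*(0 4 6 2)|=|(0 3 10 4 6 2)(1 7)|=6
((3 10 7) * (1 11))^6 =(11) =[0, 1, 2, 3, 4, 5, 6, 7, 8, 9, 10, 11]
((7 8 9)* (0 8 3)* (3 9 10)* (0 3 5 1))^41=[8, 0, 2, 3, 4, 1, 6, 9, 10, 7, 5]=(0 8 10 5 1)(7 9)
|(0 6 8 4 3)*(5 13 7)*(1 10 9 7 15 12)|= 40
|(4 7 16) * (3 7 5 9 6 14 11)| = |(3 7 16 4 5 9 6 14 11)| = 9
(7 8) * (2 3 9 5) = (2 3 9 5)(7 8) = [0, 1, 3, 9, 4, 2, 6, 8, 7, 5]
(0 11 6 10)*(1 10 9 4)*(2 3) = [11, 10, 3, 2, 1, 5, 9, 7, 8, 4, 0, 6] = (0 11 6 9 4 1 10)(2 3)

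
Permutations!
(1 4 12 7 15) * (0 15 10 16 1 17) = (0 15 17)(1 4 12 7 10 16) = [15, 4, 2, 3, 12, 5, 6, 10, 8, 9, 16, 11, 7, 13, 14, 17, 1, 0]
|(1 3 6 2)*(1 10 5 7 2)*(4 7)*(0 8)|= 30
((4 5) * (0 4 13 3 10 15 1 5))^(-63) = [4, 3, 2, 1, 0, 10, 6, 7, 8, 9, 5, 11, 12, 15, 14, 13] = (0 4)(1 3)(5 10)(13 15)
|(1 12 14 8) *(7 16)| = 4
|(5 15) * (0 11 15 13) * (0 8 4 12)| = |(0 11 15 5 13 8 4 12)| = 8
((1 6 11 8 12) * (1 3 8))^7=(1 6 11)(3 8 12)=[0, 6, 2, 8, 4, 5, 11, 7, 12, 9, 10, 1, 3]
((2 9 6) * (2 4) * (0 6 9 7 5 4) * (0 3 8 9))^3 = (0 8 6 9 3)(2 4 5 7) = [8, 1, 4, 0, 5, 7, 9, 2, 6, 3]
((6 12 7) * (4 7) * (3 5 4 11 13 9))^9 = (13) = [0, 1, 2, 3, 4, 5, 6, 7, 8, 9, 10, 11, 12, 13]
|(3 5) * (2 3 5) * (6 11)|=2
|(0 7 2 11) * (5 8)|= |(0 7 2 11)(5 8)|= 4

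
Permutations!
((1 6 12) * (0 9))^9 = (12)(0 9) = [9, 1, 2, 3, 4, 5, 6, 7, 8, 0, 10, 11, 12]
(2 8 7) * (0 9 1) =[9, 0, 8, 3, 4, 5, 6, 2, 7, 1] =(0 9 1)(2 8 7)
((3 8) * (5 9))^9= (3 8)(5 9)= [0, 1, 2, 8, 4, 9, 6, 7, 3, 5]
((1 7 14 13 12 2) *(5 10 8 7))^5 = (1 14 5 13 10 12 8 2 7) = [0, 14, 7, 3, 4, 13, 6, 1, 2, 9, 12, 11, 8, 10, 5]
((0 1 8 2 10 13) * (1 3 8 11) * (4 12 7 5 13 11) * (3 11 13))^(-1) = [13, 11, 8, 5, 1, 7, 6, 12, 3, 9, 2, 0, 4, 10] = (0 13 10 2 8 3 5 7 12 4 1 11)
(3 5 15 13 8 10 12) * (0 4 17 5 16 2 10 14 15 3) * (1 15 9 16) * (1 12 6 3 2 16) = (0 4 17 5 2 10 6 3 12)(1 15 13 8 14 9) = [4, 15, 10, 12, 17, 2, 3, 7, 14, 1, 6, 11, 0, 8, 9, 13, 16, 5]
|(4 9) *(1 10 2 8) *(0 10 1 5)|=|(0 10 2 8 5)(4 9)|=10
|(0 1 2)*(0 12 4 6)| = 6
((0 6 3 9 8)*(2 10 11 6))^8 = (11) = [0, 1, 2, 3, 4, 5, 6, 7, 8, 9, 10, 11]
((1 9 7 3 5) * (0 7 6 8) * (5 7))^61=(0 5 1 9 6 8)(3 7)=[5, 9, 2, 7, 4, 1, 8, 3, 0, 6]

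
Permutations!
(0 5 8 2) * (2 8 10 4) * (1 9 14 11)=[5, 9, 0, 3, 2, 10, 6, 7, 8, 14, 4, 1, 12, 13, 11]=(0 5 10 4 2)(1 9 14 11)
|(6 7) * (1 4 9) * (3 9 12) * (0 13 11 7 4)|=10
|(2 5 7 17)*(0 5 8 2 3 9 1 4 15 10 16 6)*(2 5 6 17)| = 8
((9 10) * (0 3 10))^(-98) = (0 10)(3 9) = [10, 1, 2, 9, 4, 5, 6, 7, 8, 3, 0]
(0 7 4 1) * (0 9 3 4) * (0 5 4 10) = [7, 9, 2, 10, 1, 4, 6, 5, 8, 3, 0] = (0 7 5 4 1 9 3 10)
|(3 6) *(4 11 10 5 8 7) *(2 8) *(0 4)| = |(0 4 11 10 5 2 8 7)(3 6)| = 8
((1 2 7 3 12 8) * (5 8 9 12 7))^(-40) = [0, 1, 2, 3, 4, 5, 6, 7, 8, 9, 10, 11, 12] = (12)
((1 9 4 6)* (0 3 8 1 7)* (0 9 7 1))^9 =(1 6 4 9 7) =[0, 6, 2, 3, 9, 5, 4, 1, 8, 7]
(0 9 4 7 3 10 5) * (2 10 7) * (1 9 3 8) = (0 3 7 8 1 9 4 2 10 5) = [3, 9, 10, 7, 2, 0, 6, 8, 1, 4, 5]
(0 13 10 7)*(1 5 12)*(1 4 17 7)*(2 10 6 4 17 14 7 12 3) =[13, 5, 10, 2, 14, 3, 4, 0, 8, 9, 1, 11, 17, 6, 7, 15, 16, 12] =(0 13 6 4 14 7)(1 5 3 2 10)(12 17)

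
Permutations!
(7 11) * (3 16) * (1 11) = (1 11 7)(3 16) = [0, 11, 2, 16, 4, 5, 6, 1, 8, 9, 10, 7, 12, 13, 14, 15, 3]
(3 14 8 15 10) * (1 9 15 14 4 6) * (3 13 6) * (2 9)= (1 2 9 15 10 13 6)(3 4)(8 14)= [0, 2, 9, 4, 3, 5, 1, 7, 14, 15, 13, 11, 12, 6, 8, 10]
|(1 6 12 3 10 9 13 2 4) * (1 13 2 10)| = |(1 6 12 3)(2 4 13 10 9)| = 20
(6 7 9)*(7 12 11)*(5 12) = (5 12 11 7 9 6) = [0, 1, 2, 3, 4, 12, 5, 9, 8, 6, 10, 7, 11]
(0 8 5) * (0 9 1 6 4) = (0 8 5 9 1 6 4) = [8, 6, 2, 3, 0, 9, 4, 7, 5, 1]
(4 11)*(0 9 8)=[9, 1, 2, 3, 11, 5, 6, 7, 0, 8, 10, 4]=(0 9 8)(4 11)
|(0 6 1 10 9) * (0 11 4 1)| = |(0 6)(1 10 9 11 4)| = 10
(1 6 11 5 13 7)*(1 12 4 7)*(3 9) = [0, 6, 2, 9, 7, 13, 11, 12, 8, 3, 10, 5, 4, 1] = (1 6 11 5 13)(3 9)(4 7 12)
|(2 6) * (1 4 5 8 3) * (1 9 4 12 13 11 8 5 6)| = 10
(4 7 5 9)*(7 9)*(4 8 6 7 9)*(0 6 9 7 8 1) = (0 6 8 9 1)(5 7) = [6, 0, 2, 3, 4, 7, 8, 5, 9, 1]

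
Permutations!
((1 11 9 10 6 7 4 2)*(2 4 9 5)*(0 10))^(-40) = [0, 1, 2, 3, 4, 5, 6, 7, 8, 9, 10, 11] = (11)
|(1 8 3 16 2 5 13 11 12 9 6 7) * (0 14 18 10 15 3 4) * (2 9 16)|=|(0 14 18 10 15 3 2 5 13 11 12 16 9 6 7 1 8 4)|=18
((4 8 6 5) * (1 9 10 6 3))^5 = (1 4 10 3 5 9 8 6) = [0, 4, 2, 5, 10, 9, 1, 7, 6, 8, 3]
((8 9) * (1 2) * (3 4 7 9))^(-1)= (1 2)(3 8 9 7 4)= [0, 2, 1, 8, 3, 5, 6, 4, 9, 7]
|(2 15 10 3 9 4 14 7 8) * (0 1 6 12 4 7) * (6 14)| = |(0 1 14)(2 15 10 3 9 7 8)(4 6 12)| = 21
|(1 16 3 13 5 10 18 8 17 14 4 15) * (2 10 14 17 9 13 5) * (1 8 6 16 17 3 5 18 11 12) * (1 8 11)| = 17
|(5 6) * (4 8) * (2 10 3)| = 6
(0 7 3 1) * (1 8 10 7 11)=(0 11 1)(3 8 10 7)=[11, 0, 2, 8, 4, 5, 6, 3, 10, 9, 7, 1]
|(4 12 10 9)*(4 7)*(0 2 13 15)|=20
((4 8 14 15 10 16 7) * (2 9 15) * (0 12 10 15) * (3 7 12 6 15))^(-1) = (0 9 2 14 8 4 7 3 15 6)(10 12 16) = [9, 1, 14, 15, 7, 5, 0, 3, 4, 2, 12, 11, 16, 13, 8, 6, 10]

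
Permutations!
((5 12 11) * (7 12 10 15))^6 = (15) = [0, 1, 2, 3, 4, 5, 6, 7, 8, 9, 10, 11, 12, 13, 14, 15]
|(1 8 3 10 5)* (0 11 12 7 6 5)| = |(0 11 12 7 6 5 1 8 3 10)| = 10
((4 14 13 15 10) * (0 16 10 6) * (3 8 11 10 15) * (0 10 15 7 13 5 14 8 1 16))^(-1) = [0, 3, 2, 13, 10, 14, 15, 16, 4, 9, 6, 8, 12, 7, 5, 11, 1] = (1 3 13 7 16)(4 10 6 15 11 8)(5 14)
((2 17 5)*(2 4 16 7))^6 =(17) =[0, 1, 2, 3, 4, 5, 6, 7, 8, 9, 10, 11, 12, 13, 14, 15, 16, 17]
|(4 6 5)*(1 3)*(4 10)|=4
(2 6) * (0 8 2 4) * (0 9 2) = (0 8)(2 6 4 9) = [8, 1, 6, 3, 9, 5, 4, 7, 0, 2]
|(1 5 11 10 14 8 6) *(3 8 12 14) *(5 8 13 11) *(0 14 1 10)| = |(0 14 12 1 8 6 10 3 13 11)| = 10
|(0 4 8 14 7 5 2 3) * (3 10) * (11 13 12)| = 9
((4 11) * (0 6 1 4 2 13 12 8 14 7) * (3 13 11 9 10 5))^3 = (0 4 5 12 7 1 10 13 14 6 9 3 8)(2 11) = [4, 10, 11, 8, 5, 12, 9, 1, 0, 3, 13, 2, 7, 14, 6]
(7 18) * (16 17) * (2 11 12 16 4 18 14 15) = (2 11 12 16 17 4 18 7 14 15) = [0, 1, 11, 3, 18, 5, 6, 14, 8, 9, 10, 12, 16, 13, 15, 2, 17, 4, 7]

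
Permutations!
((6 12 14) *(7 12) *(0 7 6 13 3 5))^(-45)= (0 13 7 3 12 5 14)= [13, 1, 2, 12, 4, 14, 6, 3, 8, 9, 10, 11, 5, 7, 0]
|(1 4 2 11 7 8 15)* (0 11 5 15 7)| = |(0 11)(1 4 2 5 15)(7 8)| = 10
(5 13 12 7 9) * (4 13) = [0, 1, 2, 3, 13, 4, 6, 9, 8, 5, 10, 11, 7, 12] = (4 13 12 7 9 5)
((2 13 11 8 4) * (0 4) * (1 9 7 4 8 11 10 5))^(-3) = (0 8)(1 13 7 5 2 9 10 4) = [8, 13, 9, 3, 1, 2, 6, 5, 0, 10, 4, 11, 12, 7]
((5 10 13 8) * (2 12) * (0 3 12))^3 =(0 2 12 3)(5 8 13 10) =[2, 1, 12, 0, 4, 8, 6, 7, 13, 9, 5, 11, 3, 10]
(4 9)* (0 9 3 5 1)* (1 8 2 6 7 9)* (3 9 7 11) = (0 1)(2 6 11 3 5 8)(4 9) = [1, 0, 6, 5, 9, 8, 11, 7, 2, 4, 10, 3]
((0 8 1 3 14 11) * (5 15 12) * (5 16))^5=(0 11 14 3 1 8)(5 15 12 16)=[11, 8, 2, 1, 4, 15, 6, 7, 0, 9, 10, 14, 16, 13, 3, 12, 5]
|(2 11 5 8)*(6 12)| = |(2 11 5 8)(6 12)| = 4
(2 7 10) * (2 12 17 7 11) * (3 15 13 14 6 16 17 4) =[0, 1, 11, 15, 3, 5, 16, 10, 8, 9, 12, 2, 4, 14, 6, 13, 17, 7] =(2 11)(3 15 13 14 6 16 17 7 10 12 4)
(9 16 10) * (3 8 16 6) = (3 8 16 10 9 6) = [0, 1, 2, 8, 4, 5, 3, 7, 16, 6, 9, 11, 12, 13, 14, 15, 10]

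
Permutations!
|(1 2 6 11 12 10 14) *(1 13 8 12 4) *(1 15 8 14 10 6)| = 6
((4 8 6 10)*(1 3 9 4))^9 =(1 9 8 10 3 4 6) =[0, 9, 2, 4, 6, 5, 1, 7, 10, 8, 3]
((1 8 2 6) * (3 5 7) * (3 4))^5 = [0, 8, 6, 5, 3, 7, 1, 4, 2] = (1 8 2 6)(3 5 7 4)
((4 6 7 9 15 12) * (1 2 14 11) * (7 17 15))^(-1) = [0, 11, 1, 3, 12, 5, 4, 9, 8, 7, 10, 14, 15, 13, 2, 17, 16, 6] = (1 11 14 2)(4 12 15 17 6)(7 9)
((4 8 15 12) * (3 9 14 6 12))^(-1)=(3 15 8 4 12 6 14 9)=[0, 1, 2, 15, 12, 5, 14, 7, 4, 3, 10, 11, 6, 13, 9, 8]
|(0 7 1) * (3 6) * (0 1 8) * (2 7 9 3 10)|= 8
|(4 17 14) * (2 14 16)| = |(2 14 4 17 16)| = 5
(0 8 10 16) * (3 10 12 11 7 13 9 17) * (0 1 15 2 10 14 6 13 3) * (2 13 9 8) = (0 2 10 16 1 15 13 8 12 11 7 3 14 6 9 17) = [2, 15, 10, 14, 4, 5, 9, 3, 12, 17, 16, 7, 11, 8, 6, 13, 1, 0]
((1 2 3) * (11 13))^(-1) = (1 3 2)(11 13) = [0, 3, 1, 2, 4, 5, 6, 7, 8, 9, 10, 13, 12, 11]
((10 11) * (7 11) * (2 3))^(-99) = [0, 1, 3, 2, 4, 5, 6, 7, 8, 9, 10, 11] = (11)(2 3)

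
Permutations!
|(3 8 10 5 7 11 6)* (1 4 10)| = 9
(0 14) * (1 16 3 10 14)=(0 1 16 3 10 14)=[1, 16, 2, 10, 4, 5, 6, 7, 8, 9, 14, 11, 12, 13, 0, 15, 3]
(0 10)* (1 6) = (0 10)(1 6) = [10, 6, 2, 3, 4, 5, 1, 7, 8, 9, 0]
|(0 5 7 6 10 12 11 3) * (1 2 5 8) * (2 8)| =|(0 2 5 7 6 10 12 11 3)(1 8)| =18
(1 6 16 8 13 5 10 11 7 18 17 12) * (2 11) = (1 6 16 8 13 5 10 2 11 7 18 17 12) = [0, 6, 11, 3, 4, 10, 16, 18, 13, 9, 2, 7, 1, 5, 14, 15, 8, 12, 17]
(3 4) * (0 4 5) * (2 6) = (0 4 3 5)(2 6) = [4, 1, 6, 5, 3, 0, 2]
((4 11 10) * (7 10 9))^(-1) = (4 10 7 9 11) = [0, 1, 2, 3, 10, 5, 6, 9, 8, 11, 7, 4]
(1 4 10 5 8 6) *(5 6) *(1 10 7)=[0, 4, 2, 3, 7, 8, 10, 1, 5, 9, 6]=(1 4 7)(5 8)(6 10)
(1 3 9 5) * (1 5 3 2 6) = (1 2 6)(3 9) = [0, 2, 6, 9, 4, 5, 1, 7, 8, 3]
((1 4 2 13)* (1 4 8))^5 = (1 8)(2 4 13) = [0, 8, 4, 3, 13, 5, 6, 7, 1, 9, 10, 11, 12, 2]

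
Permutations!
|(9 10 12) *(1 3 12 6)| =6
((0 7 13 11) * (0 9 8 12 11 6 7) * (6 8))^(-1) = (6 9 11 12 8 13 7) = [0, 1, 2, 3, 4, 5, 9, 6, 13, 11, 10, 12, 8, 7]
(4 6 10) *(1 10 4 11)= [0, 10, 2, 3, 6, 5, 4, 7, 8, 9, 11, 1]= (1 10 11)(4 6)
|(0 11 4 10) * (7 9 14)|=|(0 11 4 10)(7 9 14)|=12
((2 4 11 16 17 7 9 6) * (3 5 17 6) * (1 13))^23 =(1 13)(2 16 4 6 11)(3 7 5 9 17) =[0, 13, 16, 7, 6, 9, 11, 5, 8, 17, 10, 2, 12, 1, 14, 15, 4, 3]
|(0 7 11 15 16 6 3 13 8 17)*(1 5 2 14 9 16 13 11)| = 15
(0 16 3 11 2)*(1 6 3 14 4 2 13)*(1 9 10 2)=(0 16 14 4 1 6 3 11 13 9 10 2)=[16, 6, 0, 11, 1, 5, 3, 7, 8, 10, 2, 13, 12, 9, 4, 15, 14]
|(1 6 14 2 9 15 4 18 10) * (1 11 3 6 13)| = 10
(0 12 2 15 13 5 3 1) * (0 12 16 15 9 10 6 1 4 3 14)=[16, 12, 9, 4, 3, 14, 1, 7, 8, 10, 6, 11, 2, 5, 0, 13, 15]=(0 16 15 13 5 14)(1 12 2 9 10 6)(3 4)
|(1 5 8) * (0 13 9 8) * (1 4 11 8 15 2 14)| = |(0 13 9 15 2 14 1 5)(4 11 8)| = 24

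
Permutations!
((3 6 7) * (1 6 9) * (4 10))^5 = (4 10) = [0, 1, 2, 3, 10, 5, 6, 7, 8, 9, 4]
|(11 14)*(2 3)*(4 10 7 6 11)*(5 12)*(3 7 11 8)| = |(2 7 6 8 3)(4 10 11 14)(5 12)| = 20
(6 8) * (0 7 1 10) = (0 7 1 10)(6 8) = [7, 10, 2, 3, 4, 5, 8, 1, 6, 9, 0]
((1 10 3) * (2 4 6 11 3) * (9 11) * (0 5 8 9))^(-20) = [8, 2, 6, 10, 0, 9, 5, 7, 11, 3, 4, 1] = (0 8 11 1 2 6 5 9 3 10 4)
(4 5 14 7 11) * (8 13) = (4 5 14 7 11)(8 13) = [0, 1, 2, 3, 5, 14, 6, 11, 13, 9, 10, 4, 12, 8, 7]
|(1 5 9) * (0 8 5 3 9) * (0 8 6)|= |(0 6)(1 3 9)(5 8)|= 6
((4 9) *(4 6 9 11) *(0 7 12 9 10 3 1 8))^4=(0 6 8 9 1 12 3 7 10)=[6, 12, 2, 7, 4, 5, 8, 10, 9, 1, 0, 11, 3]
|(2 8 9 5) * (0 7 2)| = |(0 7 2 8 9 5)| = 6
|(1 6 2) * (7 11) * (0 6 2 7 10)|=|(0 6 7 11 10)(1 2)|=10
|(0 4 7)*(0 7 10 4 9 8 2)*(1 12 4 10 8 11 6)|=9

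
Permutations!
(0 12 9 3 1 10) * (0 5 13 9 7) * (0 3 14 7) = (0 12)(1 10 5 13 9 14 7 3) = [12, 10, 2, 1, 4, 13, 6, 3, 8, 14, 5, 11, 0, 9, 7]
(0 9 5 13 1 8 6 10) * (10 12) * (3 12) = (0 9 5 13 1 8 6 3 12 10) = [9, 8, 2, 12, 4, 13, 3, 7, 6, 5, 0, 11, 10, 1]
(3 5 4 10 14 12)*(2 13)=[0, 1, 13, 5, 10, 4, 6, 7, 8, 9, 14, 11, 3, 2, 12]=(2 13)(3 5 4 10 14 12)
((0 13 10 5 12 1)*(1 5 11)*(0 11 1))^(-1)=[11, 10, 2, 3, 4, 12, 6, 7, 8, 9, 13, 1, 5, 0]=(0 11 1 10 13)(5 12)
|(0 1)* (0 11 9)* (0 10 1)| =|(1 11 9 10)| =4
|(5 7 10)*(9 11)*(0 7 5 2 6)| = |(0 7 10 2 6)(9 11)| = 10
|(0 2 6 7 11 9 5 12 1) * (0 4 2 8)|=18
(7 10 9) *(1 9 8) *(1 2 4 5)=(1 9 7 10 8 2 4 5)=[0, 9, 4, 3, 5, 1, 6, 10, 2, 7, 8]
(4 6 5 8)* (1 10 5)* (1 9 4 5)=(1 10)(4 6 9)(5 8)=[0, 10, 2, 3, 6, 8, 9, 7, 5, 4, 1]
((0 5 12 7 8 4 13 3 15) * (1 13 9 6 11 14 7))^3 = (0 1 15 12 3 5 13)(4 11 8 6 7 9 14) = [1, 15, 2, 5, 11, 13, 7, 9, 6, 14, 10, 8, 3, 0, 4, 12]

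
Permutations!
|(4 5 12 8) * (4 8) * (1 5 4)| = 3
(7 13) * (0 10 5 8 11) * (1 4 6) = (0 10 5 8 11)(1 4 6)(7 13) = [10, 4, 2, 3, 6, 8, 1, 13, 11, 9, 5, 0, 12, 7]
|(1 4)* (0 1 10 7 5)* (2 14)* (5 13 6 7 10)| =|(0 1 4 5)(2 14)(6 7 13)| =12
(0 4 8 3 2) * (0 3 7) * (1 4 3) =(0 3 2 1 4 8 7) =[3, 4, 1, 2, 8, 5, 6, 0, 7]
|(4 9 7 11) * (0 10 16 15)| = 4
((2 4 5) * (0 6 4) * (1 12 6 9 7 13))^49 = (0 2 5 4 6 12 1 13 7 9) = [2, 13, 5, 3, 6, 4, 12, 9, 8, 0, 10, 11, 1, 7]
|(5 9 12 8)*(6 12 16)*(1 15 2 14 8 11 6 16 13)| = |(16)(1 15 2 14 8 5 9 13)(6 12 11)| = 24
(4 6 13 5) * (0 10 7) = (0 10 7)(4 6 13 5) = [10, 1, 2, 3, 6, 4, 13, 0, 8, 9, 7, 11, 12, 5]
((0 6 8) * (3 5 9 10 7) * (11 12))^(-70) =[8, 1, 2, 3, 4, 5, 0, 7, 6, 9, 10, 11, 12] =(12)(0 8 6)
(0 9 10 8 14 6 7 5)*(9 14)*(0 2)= (0 14 6 7 5 2)(8 9 10)= [14, 1, 0, 3, 4, 2, 7, 5, 9, 10, 8, 11, 12, 13, 6]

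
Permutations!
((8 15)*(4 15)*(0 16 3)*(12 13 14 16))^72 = (16) = [0, 1, 2, 3, 4, 5, 6, 7, 8, 9, 10, 11, 12, 13, 14, 15, 16]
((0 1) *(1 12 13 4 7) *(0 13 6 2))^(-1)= [2, 7, 6, 3, 13, 5, 12, 4, 8, 9, 10, 11, 0, 1]= (0 2 6 12)(1 7 4 13)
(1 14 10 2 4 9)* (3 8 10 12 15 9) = [0, 14, 4, 8, 3, 5, 6, 7, 10, 1, 2, 11, 15, 13, 12, 9] = (1 14 12 15 9)(2 4 3 8 10)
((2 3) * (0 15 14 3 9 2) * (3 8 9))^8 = (0 15 14 8 9 2 3) = [15, 1, 3, 0, 4, 5, 6, 7, 9, 2, 10, 11, 12, 13, 8, 14]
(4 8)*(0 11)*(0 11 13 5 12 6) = (0 13 5 12 6)(4 8) = [13, 1, 2, 3, 8, 12, 0, 7, 4, 9, 10, 11, 6, 5]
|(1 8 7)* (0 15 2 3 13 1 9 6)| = 10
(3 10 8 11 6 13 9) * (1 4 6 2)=(1 4 6 13 9 3 10 8 11 2)=[0, 4, 1, 10, 6, 5, 13, 7, 11, 3, 8, 2, 12, 9]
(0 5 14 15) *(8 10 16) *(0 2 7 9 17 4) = [5, 1, 7, 3, 0, 14, 6, 9, 10, 17, 16, 11, 12, 13, 15, 2, 8, 4] = (0 5 14 15 2 7 9 17 4)(8 10 16)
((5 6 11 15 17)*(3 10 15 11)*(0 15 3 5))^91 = (0 15 17)(3 10)(5 6) = [15, 1, 2, 10, 4, 6, 5, 7, 8, 9, 3, 11, 12, 13, 14, 17, 16, 0]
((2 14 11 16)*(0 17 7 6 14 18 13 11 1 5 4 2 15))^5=(0 1 13 17 5 11 7 4 16 6 2 15 14 18)=[1, 13, 15, 3, 16, 11, 2, 4, 8, 9, 10, 7, 12, 17, 18, 14, 6, 5, 0]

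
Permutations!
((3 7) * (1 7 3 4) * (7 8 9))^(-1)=(1 4 7 9 8)=[0, 4, 2, 3, 7, 5, 6, 9, 1, 8]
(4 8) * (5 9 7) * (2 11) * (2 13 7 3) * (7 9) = (2 11 13 9 3)(4 8)(5 7) = [0, 1, 11, 2, 8, 7, 6, 5, 4, 3, 10, 13, 12, 9]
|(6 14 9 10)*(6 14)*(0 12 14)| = 5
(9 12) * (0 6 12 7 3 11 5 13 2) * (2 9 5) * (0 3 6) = (2 3 11)(5 13 9 7 6 12) = [0, 1, 3, 11, 4, 13, 12, 6, 8, 7, 10, 2, 5, 9]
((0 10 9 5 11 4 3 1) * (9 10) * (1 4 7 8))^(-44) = (0 8 11 9 1 7 5) = [8, 7, 2, 3, 4, 0, 6, 5, 11, 1, 10, 9]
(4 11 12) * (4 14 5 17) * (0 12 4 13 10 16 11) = (0 12 14 5 17 13 10 16 11 4) = [12, 1, 2, 3, 0, 17, 6, 7, 8, 9, 16, 4, 14, 10, 5, 15, 11, 13]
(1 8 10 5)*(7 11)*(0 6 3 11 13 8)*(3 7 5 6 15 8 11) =(0 15 8 10 6 7 13 11 5 1) =[15, 0, 2, 3, 4, 1, 7, 13, 10, 9, 6, 5, 12, 11, 14, 8]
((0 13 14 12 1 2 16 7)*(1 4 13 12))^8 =(0 7 16 2 1 14 13 4 12) =[7, 14, 1, 3, 12, 5, 6, 16, 8, 9, 10, 11, 0, 4, 13, 15, 2]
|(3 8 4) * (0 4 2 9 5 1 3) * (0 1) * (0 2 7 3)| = 3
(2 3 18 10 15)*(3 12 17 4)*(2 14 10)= (2 12 17 4 3 18)(10 15 14)= [0, 1, 12, 18, 3, 5, 6, 7, 8, 9, 15, 11, 17, 13, 10, 14, 16, 4, 2]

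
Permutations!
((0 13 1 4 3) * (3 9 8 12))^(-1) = (0 3 12 8 9 4 1 13) = [3, 13, 2, 12, 1, 5, 6, 7, 9, 4, 10, 11, 8, 0]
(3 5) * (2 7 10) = (2 7 10)(3 5) = [0, 1, 7, 5, 4, 3, 6, 10, 8, 9, 2]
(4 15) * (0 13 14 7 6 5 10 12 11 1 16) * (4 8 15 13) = (0 4 13 14 7 6 5 10 12 11 1 16)(8 15) = [4, 16, 2, 3, 13, 10, 5, 6, 15, 9, 12, 1, 11, 14, 7, 8, 0]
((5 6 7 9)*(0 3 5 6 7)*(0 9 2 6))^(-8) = (0 9 6 2 7 5 3) = [9, 1, 7, 0, 4, 3, 2, 5, 8, 6]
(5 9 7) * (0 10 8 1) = (0 10 8 1)(5 9 7) = [10, 0, 2, 3, 4, 9, 6, 5, 1, 7, 8]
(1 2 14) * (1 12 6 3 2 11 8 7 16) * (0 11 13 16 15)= [11, 13, 14, 2, 4, 5, 3, 15, 7, 9, 10, 8, 6, 16, 12, 0, 1]= (0 11 8 7 15)(1 13 16)(2 14 12 6 3)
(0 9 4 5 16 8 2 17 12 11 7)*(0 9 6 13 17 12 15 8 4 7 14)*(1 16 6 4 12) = (0 4 5 6 13 17 15 8 2 1 16 12 11 14)(7 9) = [4, 16, 1, 3, 5, 6, 13, 9, 2, 7, 10, 14, 11, 17, 0, 8, 12, 15]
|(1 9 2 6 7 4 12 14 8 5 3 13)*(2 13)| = |(1 9 13)(2 6 7 4 12 14 8 5 3)| = 9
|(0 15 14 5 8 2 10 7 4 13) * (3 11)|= |(0 15 14 5 8 2 10 7 4 13)(3 11)|= 10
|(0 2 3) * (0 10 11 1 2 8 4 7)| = 20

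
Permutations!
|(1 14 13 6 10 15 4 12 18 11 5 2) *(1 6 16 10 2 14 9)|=|(1 9)(2 6)(4 12 18 11 5 14 13 16 10 15)|=10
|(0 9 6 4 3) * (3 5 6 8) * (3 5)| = |(0 9 8 5 6 4 3)| = 7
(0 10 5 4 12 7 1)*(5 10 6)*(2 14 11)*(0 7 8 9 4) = (0 6 5)(1 7)(2 14 11)(4 12 8 9) = [6, 7, 14, 3, 12, 0, 5, 1, 9, 4, 10, 2, 8, 13, 11]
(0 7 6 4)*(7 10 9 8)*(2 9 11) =[10, 1, 9, 3, 0, 5, 4, 6, 7, 8, 11, 2] =(0 10 11 2 9 8 7 6 4)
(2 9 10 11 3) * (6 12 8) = (2 9 10 11 3)(6 12 8) = [0, 1, 9, 2, 4, 5, 12, 7, 6, 10, 11, 3, 8]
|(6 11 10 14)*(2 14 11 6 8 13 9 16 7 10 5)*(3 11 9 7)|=|(2 14 8 13 7 10 9 16 3 11 5)|=11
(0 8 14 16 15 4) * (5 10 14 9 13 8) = (0 5 10 14 16 15 4)(8 9 13) = [5, 1, 2, 3, 0, 10, 6, 7, 9, 13, 14, 11, 12, 8, 16, 4, 15]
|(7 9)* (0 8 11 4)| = |(0 8 11 4)(7 9)| = 4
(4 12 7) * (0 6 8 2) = (0 6 8 2)(4 12 7) = [6, 1, 0, 3, 12, 5, 8, 4, 2, 9, 10, 11, 7]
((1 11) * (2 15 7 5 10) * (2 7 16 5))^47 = [0, 11, 7, 3, 4, 16, 6, 10, 8, 9, 5, 1, 12, 13, 14, 2, 15] = (1 11)(2 7 10 5 16 15)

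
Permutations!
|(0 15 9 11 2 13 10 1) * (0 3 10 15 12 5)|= |(0 12 5)(1 3 10)(2 13 15 9 11)|= 15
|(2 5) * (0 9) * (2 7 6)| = |(0 9)(2 5 7 6)| = 4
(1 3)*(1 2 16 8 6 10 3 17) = (1 17)(2 16 8 6 10 3) = [0, 17, 16, 2, 4, 5, 10, 7, 6, 9, 3, 11, 12, 13, 14, 15, 8, 1]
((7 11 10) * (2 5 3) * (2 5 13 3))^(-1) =(2 5 3 13)(7 10 11) =[0, 1, 5, 13, 4, 3, 6, 10, 8, 9, 11, 7, 12, 2]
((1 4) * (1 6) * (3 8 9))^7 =(1 4 6)(3 8 9) =[0, 4, 2, 8, 6, 5, 1, 7, 9, 3]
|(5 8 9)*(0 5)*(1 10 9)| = 6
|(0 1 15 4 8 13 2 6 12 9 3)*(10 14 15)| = |(0 1 10 14 15 4 8 13 2 6 12 9 3)| = 13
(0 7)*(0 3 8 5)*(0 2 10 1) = [7, 0, 10, 8, 4, 2, 6, 3, 5, 9, 1] = (0 7 3 8 5 2 10 1)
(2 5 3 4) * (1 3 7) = (1 3 4 2 5 7) = [0, 3, 5, 4, 2, 7, 6, 1]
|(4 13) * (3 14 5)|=6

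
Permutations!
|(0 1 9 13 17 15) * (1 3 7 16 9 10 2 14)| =8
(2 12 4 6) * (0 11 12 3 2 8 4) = (0 11 12)(2 3)(4 6 8) = [11, 1, 3, 2, 6, 5, 8, 7, 4, 9, 10, 12, 0]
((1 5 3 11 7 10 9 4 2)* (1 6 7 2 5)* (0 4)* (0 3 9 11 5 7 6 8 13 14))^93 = (0 10 8)(2 14 7)(4 11 13) = [10, 1, 14, 3, 11, 5, 6, 2, 0, 9, 8, 13, 12, 4, 7]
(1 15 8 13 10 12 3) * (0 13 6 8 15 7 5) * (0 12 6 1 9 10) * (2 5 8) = (15)(0 13)(1 7 8)(2 5 12 3 9 10 6) = [13, 7, 5, 9, 4, 12, 2, 8, 1, 10, 6, 11, 3, 0, 14, 15]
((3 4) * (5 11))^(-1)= (3 4)(5 11)= [0, 1, 2, 4, 3, 11, 6, 7, 8, 9, 10, 5]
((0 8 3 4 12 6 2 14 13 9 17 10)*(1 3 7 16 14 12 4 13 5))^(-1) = (0 10 17 9 13 3 1 5 14 16 7 8)(2 6 12) = [10, 5, 6, 1, 4, 14, 12, 8, 0, 13, 17, 11, 2, 3, 16, 15, 7, 9]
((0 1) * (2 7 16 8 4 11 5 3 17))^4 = (2 4 17 8 3 16 5 7 11) = [0, 1, 4, 16, 17, 7, 6, 11, 3, 9, 10, 2, 12, 13, 14, 15, 5, 8]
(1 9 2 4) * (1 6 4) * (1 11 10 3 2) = (1 9)(2 11 10 3)(4 6) = [0, 9, 11, 2, 6, 5, 4, 7, 8, 1, 3, 10]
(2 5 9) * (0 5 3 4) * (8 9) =(0 5 8 9 2 3 4) =[5, 1, 3, 4, 0, 8, 6, 7, 9, 2]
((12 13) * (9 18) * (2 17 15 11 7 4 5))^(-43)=(2 5 4 7 11 15 17)(9 18)(12 13)=[0, 1, 5, 3, 7, 4, 6, 11, 8, 18, 10, 15, 13, 12, 14, 17, 16, 2, 9]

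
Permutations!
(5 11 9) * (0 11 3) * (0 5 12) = (0 11 9 12)(3 5) = [11, 1, 2, 5, 4, 3, 6, 7, 8, 12, 10, 9, 0]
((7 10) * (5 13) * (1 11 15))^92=(1 15 11)=[0, 15, 2, 3, 4, 5, 6, 7, 8, 9, 10, 1, 12, 13, 14, 11]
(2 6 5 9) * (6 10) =(2 10 6 5 9) =[0, 1, 10, 3, 4, 9, 5, 7, 8, 2, 6]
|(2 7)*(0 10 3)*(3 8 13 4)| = |(0 10 8 13 4 3)(2 7)| = 6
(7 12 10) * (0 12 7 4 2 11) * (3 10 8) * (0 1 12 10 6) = (0 10 4 2 11 1 12 8 3 6) = [10, 12, 11, 6, 2, 5, 0, 7, 3, 9, 4, 1, 8]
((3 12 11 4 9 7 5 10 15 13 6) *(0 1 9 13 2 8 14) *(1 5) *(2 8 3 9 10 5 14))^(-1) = (0 14)(1 7 9 6 13 4 11 12 3 2 8 15 10) = [14, 7, 8, 2, 11, 5, 13, 9, 15, 6, 1, 12, 3, 4, 0, 10]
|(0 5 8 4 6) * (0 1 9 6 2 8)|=6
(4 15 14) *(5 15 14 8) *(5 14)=(4 5 15 8 14)=[0, 1, 2, 3, 5, 15, 6, 7, 14, 9, 10, 11, 12, 13, 4, 8]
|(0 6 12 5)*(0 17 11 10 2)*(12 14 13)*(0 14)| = 8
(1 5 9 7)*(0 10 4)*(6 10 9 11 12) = [9, 5, 2, 3, 0, 11, 10, 1, 8, 7, 4, 12, 6] = (0 9 7 1 5 11 12 6 10 4)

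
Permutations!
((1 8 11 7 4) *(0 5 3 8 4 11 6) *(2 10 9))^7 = (0 3 6 5 8)(1 4)(2 10 9)(7 11) = [3, 4, 10, 6, 1, 8, 5, 11, 0, 2, 9, 7]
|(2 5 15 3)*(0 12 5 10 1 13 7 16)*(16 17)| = 12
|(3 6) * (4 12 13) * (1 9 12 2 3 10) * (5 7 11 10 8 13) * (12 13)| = |(1 9 13 4 2 3 6 8 12 5 7 11 10)| = 13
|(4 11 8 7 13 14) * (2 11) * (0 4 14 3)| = |(14)(0 4 2 11 8 7 13 3)| = 8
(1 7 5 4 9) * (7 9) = (1 9)(4 7 5) = [0, 9, 2, 3, 7, 4, 6, 5, 8, 1]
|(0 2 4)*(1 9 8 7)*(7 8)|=3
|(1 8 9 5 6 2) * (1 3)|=7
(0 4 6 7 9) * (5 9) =(0 4 6 7 5 9) =[4, 1, 2, 3, 6, 9, 7, 5, 8, 0]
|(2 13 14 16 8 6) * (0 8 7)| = |(0 8 6 2 13 14 16 7)| = 8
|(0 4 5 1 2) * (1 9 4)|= |(0 1 2)(4 5 9)|= 3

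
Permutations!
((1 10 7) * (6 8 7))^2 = [0, 6, 2, 3, 4, 5, 7, 10, 1, 9, 8] = (1 6 7 10 8)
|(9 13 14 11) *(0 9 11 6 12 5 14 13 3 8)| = |(0 9 3 8)(5 14 6 12)| = 4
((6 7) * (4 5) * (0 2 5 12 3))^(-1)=(0 3 12 4 5 2)(6 7)=[3, 1, 0, 12, 5, 2, 7, 6, 8, 9, 10, 11, 4]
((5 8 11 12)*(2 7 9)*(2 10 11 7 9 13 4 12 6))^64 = (2 6 11 10 9)(4 7 5)(8 12 13) = [0, 1, 6, 3, 7, 4, 11, 5, 12, 2, 9, 10, 13, 8]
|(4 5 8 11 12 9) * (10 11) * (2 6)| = 14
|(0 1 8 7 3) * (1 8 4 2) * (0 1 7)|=10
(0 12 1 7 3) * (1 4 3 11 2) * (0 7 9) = [12, 9, 1, 7, 3, 5, 6, 11, 8, 0, 10, 2, 4] = (0 12 4 3 7 11 2 1 9)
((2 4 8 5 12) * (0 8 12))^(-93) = (12) = [0, 1, 2, 3, 4, 5, 6, 7, 8, 9, 10, 11, 12]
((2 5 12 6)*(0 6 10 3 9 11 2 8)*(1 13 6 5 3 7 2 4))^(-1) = [8, 4, 7, 2, 11, 0, 13, 10, 6, 3, 12, 9, 5, 1] = (0 8 6 13 1 4 11 9 3 2 7 10 12 5)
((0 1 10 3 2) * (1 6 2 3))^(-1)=(0 2 6)(1 10)=[2, 10, 6, 3, 4, 5, 0, 7, 8, 9, 1]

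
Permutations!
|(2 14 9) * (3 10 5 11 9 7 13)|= |(2 14 7 13 3 10 5 11 9)|= 9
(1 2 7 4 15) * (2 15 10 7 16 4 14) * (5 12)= (1 15)(2 16 4 10 7 14)(5 12)= [0, 15, 16, 3, 10, 12, 6, 14, 8, 9, 7, 11, 5, 13, 2, 1, 4]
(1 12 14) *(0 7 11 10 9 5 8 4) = (0 7 11 10 9 5 8 4)(1 12 14) = [7, 12, 2, 3, 0, 8, 6, 11, 4, 5, 9, 10, 14, 13, 1]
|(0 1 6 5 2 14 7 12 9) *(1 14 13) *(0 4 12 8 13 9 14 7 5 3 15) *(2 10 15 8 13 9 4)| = |(0 7 13 1 6 3 8 9 2 4 12 14 5 10 15)| = 15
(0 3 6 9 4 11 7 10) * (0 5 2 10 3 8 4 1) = (0 8 4 11 7 3 6 9 1)(2 10 5) = [8, 0, 10, 6, 11, 2, 9, 3, 4, 1, 5, 7]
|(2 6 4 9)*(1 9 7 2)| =4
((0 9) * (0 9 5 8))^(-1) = (9)(0 8 5) = [8, 1, 2, 3, 4, 0, 6, 7, 5, 9]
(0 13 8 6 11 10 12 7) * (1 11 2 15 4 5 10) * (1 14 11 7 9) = [13, 7, 15, 3, 5, 10, 2, 0, 6, 1, 12, 14, 9, 8, 11, 4] = (0 13 8 6 2 15 4 5 10 12 9 1 7)(11 14)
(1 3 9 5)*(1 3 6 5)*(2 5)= (1 6 2 5 3 9)= [0, 6, 5, 9, 4, 3, 2, 7, 8, 1]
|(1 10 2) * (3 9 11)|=|(1 10 2)(3 9 11)|=3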